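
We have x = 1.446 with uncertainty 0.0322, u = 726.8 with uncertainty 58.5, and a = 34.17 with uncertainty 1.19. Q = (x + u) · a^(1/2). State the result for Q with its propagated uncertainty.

4257 ± 350

Let w = x + u = 728.2. δw = √(δx² + δu²) = √(0.00104 + 3420) = 58.5, so δw/w = 0.0803.
Q is then a monomial in w, a:
δQ/Q = √((δw/w)² + (½·δa/a)²) = √(0.00645 + 0.000303) = 0.0822
Q = 4257, so δQ = 0.0822 × 4257 = 350.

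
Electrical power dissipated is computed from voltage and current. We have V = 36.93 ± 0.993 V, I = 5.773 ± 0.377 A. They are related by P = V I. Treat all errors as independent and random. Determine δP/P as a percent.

7.06%

P is a product of powers, so relative uncertainties combine in quadrature:
  (1·δV/V)² = (1×0.0269)² = 0.000723;  (1·δI/I)² = (1×0.0653)² = 0.00426
δP/P = √(0.00499) = 0.0706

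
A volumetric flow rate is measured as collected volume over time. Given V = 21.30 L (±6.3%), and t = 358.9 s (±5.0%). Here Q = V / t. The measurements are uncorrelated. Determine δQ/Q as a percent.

8.04%

For a monomial Q ∝ V, t^-1, fractional errors add in quadrature:
  (1·δV/V)² = (1×0.0630)² = 0.00397;  (-1·δt/t)² = (-1×0.0500)² = 0.00250
δQ/Q = √(0.00647) = 0.0804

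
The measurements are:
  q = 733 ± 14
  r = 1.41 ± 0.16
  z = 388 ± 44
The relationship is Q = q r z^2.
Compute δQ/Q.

Q is a product of powers, so relative uncertainties combine in quadrature:
  (1·δq/q)² = (1×0.0191)² = 0.000365;  (1·δr/r)² = (1×0.113)² = 0.0129;  (2·δz/z)² = (2×0.113)² = 0.0514
δQ/Q = √(0.0647) = 0.254

0.254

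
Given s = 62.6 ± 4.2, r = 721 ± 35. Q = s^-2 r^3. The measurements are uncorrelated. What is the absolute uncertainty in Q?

Relative error in a monomial: (δQ/Q)² = Σ (nᵢ · δxᵢ/xᵢ)².
  (-2·δs/s)² = (-2×0.0671)² = 0.0180;  (3·δr/r)² = (3×0.0485)² = 0.0212
δQ/Q = √(0.0392) = 0.198
Q = 95600, so δQ = 0.198 × 95600 = 18900.

18900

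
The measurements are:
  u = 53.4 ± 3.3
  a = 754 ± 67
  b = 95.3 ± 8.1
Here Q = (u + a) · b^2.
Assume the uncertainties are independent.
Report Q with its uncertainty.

(7.33 ± 1.39) × 10^6

Let w = u + a = 807. δw = √(δu² + δa²) = √(10.9 + 4490) = 67.1, so δw/w = 0.0831.
Q is then a monomial in w, b:
δQ/Q = √((δw/w)² + (2·δb/b)²) = √(0.00690 + 0.0289) = 0.189
Q = 7.33e+06, so δQ = 0.189 × 7.33e+06 = 1.39e+06.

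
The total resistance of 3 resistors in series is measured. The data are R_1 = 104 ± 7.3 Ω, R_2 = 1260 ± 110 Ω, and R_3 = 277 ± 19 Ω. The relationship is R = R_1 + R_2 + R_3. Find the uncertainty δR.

112 Ω

Absolute uncertainties add in quadrature for a linear combination:
  (δR_1)² = 53.3;  (δR_2)² = 12100;  (δR_3)² = 361
δR = √(12500) = 112 Ω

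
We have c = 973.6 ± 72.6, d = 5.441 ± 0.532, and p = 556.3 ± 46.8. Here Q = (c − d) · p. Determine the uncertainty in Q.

Let u = c − d = 968.2. δu = √(δc² + δd²) = √(5270 + 0.283) = 72.6, so δu/u = 0.0750.
Q is then a monomial in u, p:
δQ/Q = √((δu/u)² + (1·δp/p)²) = √(0.00562 + 0.00708) = 0.113
Q = 538600, so δQ = 0.113 × 538600 = 60700.

60700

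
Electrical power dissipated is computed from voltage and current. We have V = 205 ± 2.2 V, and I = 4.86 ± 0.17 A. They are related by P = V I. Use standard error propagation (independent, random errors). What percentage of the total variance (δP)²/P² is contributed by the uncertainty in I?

(δP/P)² = (1·δV/V)² + (1·δI/I)²
  V term: (1×0.0107)² = 0.000115
  I term: (1×0.0350)² = 0.00122
Total = 0.00134. Share from I = 0.00122/0.00134 = 0.914.

91.4%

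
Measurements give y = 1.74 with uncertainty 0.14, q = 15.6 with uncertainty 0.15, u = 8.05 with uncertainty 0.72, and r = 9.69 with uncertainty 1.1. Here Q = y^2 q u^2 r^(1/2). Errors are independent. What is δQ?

Relative error in a monomial: (δQ/Q)² = Σ (nᵢ · δxᵢ/xᵢ)².
  (2·δy/y)² = (2×0.0805)² = 0.0259;  (1·δq/q)² = (1×0.00962)² = 9.25e-05;  (2·δu/u)² = (2×0.0894)² = 0.0320;  (½·δr/r)² = (0.5×0.114)² = 0.00322
δQ/Q = √(0.0612) = 0.247
Q = 9530, so δQ = 0.247 × 9530 = 2360.

2360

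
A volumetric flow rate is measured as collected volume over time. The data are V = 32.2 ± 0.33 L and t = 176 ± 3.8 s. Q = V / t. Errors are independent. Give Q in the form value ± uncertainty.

0.183 ± 0.00437 L/s

Each factor contributes (exponent × relative error)² to (δQ/Q)²:
  (1·δV/V)² = (1×0.0102)² = 0.000105;  (-1·δt/t)² = (-1×0.0216)² = 0.000466
δQ/Q = √(0.000571) = 0.0239
Q = 0.183 L/s, so δQ = 0.0239 × 0.183 = 0.00437 L/s.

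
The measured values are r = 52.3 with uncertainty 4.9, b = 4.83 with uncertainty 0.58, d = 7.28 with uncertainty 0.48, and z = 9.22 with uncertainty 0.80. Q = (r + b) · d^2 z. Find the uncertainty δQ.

5020

Let u = r + b = 57.1. δu = √(δr² + δb²) = √(24.0 + 0.336) = 4.93, so δu/u = 0.0864.
Q is then a monomial in u, d, z:
δQ/Q = √((δu/u)² + (2·δd/d)² + (1·δz/z)²) = √(0.00746 + 0.0174 + 0.00753) = 0.180
Q = 27900, so δQ = 0.180 × 27900 = 5020.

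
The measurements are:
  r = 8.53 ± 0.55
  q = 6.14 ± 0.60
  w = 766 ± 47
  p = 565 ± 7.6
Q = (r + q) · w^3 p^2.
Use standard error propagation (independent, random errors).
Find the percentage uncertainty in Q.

19.4%

Let u = r + q = 14.7. δu = √(δr² + δq²) = √(0.303 + 0.360) = 0.814, so δu/u = 0.0555.
Q is then a monomial in u, w, p:
δQ/Q = √((δu/u)² + (3·δw/w)² + (2·δp/p)²) = √(0.00308 + 0.0339 + 0.000724) = 0.194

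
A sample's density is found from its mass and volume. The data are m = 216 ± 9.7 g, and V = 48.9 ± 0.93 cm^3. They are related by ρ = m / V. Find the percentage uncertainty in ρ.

For a monomial ρ ∝ m, V^-1, fractional errors add in quadrature:
  (1·δm/m)² = (1×0.0449)² = 0.00202;  (-1·δV/V)² = (-1×0.0190)² = 0.000362
δρ/ρ = √(0.00238) = 0.0488

4.88%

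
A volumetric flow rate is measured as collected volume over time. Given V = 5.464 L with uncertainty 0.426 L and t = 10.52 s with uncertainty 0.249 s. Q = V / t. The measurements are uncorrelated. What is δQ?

Products/powers → add relative errors in quadrature, weighted by exponent:
  (1·δV/V)² = (1×0.0780)² = 0.00608;  (-1·δt/t)² = (-1×0.0237)² = 0.000560
δQ/Q = √(0.00664) = 0.0815
Q = 0.5194 L/s, so δQ = 0.0815 × 0.5194 = 0.0423 L/s.

0.0423 L/s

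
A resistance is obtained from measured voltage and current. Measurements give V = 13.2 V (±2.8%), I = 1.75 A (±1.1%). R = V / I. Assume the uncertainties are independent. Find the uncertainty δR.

For a monomial R ∝ V, I^-1, fractional errors add in quadrature:
  (1·δV/V)² = (1×0.0280)² = 0.000784;  (-1·δI/I)² = (-1×0.0110)² = 0.000121
δR/R = √(0.000905) = 0.0301
R = 7.54 Ω, so δR = 0.0301 × 7.54 = 0.227 Ω.

0.227 Ω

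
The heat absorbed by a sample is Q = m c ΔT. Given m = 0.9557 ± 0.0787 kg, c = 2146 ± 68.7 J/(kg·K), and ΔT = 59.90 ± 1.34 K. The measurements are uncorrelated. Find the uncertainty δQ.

11200 J

Each factor contributes (exponent × relative error)² to (δQ/Q)²:
  (1·δm/m)² = (1×0.0823)² = 0.00678;  (1·δc/c)² = (1×0.0320)² = 0.00102;  (1·δΔT/ΔT)² = (1×0.0224)² = 0.000500
δQ/Q = √(0.00831) = 0.0911
Q = 122900 J, so δQ = 0.0911 × 122900 = 11200 J.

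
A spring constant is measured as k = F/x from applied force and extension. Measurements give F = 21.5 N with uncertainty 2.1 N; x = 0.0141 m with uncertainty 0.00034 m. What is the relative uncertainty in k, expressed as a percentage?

10.1%

Products/powers → add relative errors in quadrature, weighted by exponent:
  (1·δF/F)² = (1×0.0977)² = 0.00954;  (-1·δx/x)² = (-1×0.0241)² = 0.000581
δk/k = √(0.0101) = 0.101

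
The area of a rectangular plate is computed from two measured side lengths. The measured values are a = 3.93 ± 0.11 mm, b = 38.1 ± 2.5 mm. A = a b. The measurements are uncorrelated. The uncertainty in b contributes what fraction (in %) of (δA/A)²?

84.6%

(δA/A)² = (1·δa/a)² + (1·δb/b)²
  a term: (1×0.0280)² = 0.000783
  b term: (1×0.0656)² = 0.00431
Total = 0.00509. Share from b = 0.00431/0.00509 = 0.846.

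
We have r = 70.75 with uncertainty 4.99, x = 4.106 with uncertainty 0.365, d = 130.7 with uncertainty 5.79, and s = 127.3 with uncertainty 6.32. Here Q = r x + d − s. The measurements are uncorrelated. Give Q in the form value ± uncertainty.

Let p = r·x = 290.5. δp/p = √((1·δr/r)² + (1·δx/x)²) = √(0.00497 + 0.00790) = 0.113, so δp = 33.0.
Q = p + d − s: δQ = √(δp² + δd² + δs²) = √(1090 + 33.5 + 39.9) = 34.1
Q = 293.9.

293.9 ± 34.1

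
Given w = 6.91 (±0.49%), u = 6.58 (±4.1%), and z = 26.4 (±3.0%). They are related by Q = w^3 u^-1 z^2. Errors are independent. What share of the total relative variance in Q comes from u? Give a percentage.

(δQ/Q)² = (3·δw/w)² + (-1·δu/u)² + (2·δz/z)²
  w term: (3×0.00490)² = 0.000216
  u term: (-1×0.0410)² = 0.00168
  z term: (2×0.0300)² = 0.00360
Total = 0.00550. Share from u = 0.00168/0.00550 = 0.306.

30.6%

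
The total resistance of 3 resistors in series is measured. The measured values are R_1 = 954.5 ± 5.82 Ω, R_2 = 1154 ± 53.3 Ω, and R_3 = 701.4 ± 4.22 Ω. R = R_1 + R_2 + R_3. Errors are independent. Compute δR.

53.8 Ω

R is a linear combination, so absolute uncertainties add in quadrature:
  (δR_1)² = 33.9;  (δR_2)² = 2840;  (δR_3)² = 17.8
δR = √(2890) = 53.8 Ω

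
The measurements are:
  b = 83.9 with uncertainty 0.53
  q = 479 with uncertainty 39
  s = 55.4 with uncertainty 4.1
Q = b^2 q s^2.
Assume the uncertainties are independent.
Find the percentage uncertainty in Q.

Q is a product of powers, so relative uncertainties combine in quadrature:
  (2·δb/b)² = (2×0.00632)² = 0.000160;  (1·δq/q)² = (1×0.0814)² = 0.00663;  (2·δs/s)² = (2×0.0740)² = 0.0219
δQ/Q = √(0.0287) = 0.169

16.9%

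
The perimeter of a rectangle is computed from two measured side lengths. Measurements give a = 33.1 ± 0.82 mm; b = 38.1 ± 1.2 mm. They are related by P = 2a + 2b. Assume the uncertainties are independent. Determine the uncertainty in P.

Sums and differences: (δP)² = Σ (cᵢ δxᵢ)².
  (2·δa)² = 2.69;  (2·δb)² = 5.76
δP = √(8.45) = 2.91 mm

2.91 mm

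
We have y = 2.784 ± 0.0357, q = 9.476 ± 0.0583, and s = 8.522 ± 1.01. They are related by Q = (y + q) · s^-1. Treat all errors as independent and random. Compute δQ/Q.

0.119

Let u = y + q = 12.26. δu = √(δy² + δq²) = √(0.00127 + 0.00340) = 0.0684, so δu/u = 0.00558.
Q is then a monomial in u, s:
δQ/Q = √((δu/u)² + (-1·δs/s)²) = √(3.11e-05 + 0.0140) = 0.119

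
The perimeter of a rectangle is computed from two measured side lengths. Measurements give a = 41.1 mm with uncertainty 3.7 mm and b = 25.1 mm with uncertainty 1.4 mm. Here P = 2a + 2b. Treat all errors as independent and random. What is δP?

P is a linear combination, so absolute uncertainties add in quadrature:
  (2·δa)² = 54.8;  (2·δb)² = 7.84
δP = √(62.6) = 7.91 mm

7.91 mm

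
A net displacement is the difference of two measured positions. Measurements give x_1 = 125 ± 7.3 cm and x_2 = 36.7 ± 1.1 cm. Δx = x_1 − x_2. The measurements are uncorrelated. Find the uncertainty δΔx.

Δx is a linear combination, so absolute uncertainties add in quadrature:
  (δx_1)² = 53.3;  (δx_2)² = 1.21
δΔx = √(54.5) = 7.38 cm

7.38 cm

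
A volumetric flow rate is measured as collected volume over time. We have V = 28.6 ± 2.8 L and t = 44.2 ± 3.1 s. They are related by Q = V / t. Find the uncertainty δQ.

0.0779 L/s

Relative error in a monomial: (δQ/Q)² = Σ (nᵢ · δxᵢ/xᵢ)².
  (1·δV/V)² = (1×0.0979)² = 0.00958;  (-1·δt/t)² = (-1×0.0701)² = 0.00492
δQ/Q = √(0.0145) = 0.120
Q = 0.647 L/s, so δQ = 0.120 × 0.647 = 0.0779 L/s.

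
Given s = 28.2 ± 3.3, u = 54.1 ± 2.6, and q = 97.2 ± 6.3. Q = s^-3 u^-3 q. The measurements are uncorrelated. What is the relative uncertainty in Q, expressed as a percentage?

38.5%

For a monomial Q ∝ s^-3, u^-3, q, fractional errors add in quadrature:
  (-3·δs/s)² = (-3×0.117)² = 0.123;  (-3·δu/u)² = (-3×0.0481)² = 0.0208;  (1·δq/q)² = (1×0.0648)² = 0.00420
δQ/Q = √(0.148) = 0.385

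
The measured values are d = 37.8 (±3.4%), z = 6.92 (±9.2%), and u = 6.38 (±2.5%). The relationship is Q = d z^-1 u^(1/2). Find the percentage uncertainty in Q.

9.89%

Each factor contributes (exponent × relative error)² to (δQ/Q)²:
  (1·δd/d)² = (1×0.0340)² = 0.00116;  (-1·δz/z)² = (-1×0.0920)² = 0.00846;  (½·δu/u)² = (0.5×0.0250)² = 0.000156
δQ/Q = √(0.00978) = 0.0989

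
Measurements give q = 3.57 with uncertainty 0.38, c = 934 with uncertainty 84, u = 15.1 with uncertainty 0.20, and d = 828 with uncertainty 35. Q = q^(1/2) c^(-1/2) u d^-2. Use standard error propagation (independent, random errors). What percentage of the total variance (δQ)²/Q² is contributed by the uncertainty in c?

16.6%

(δQ/Q)² = (½·δq/q)² + (−½·δc/c)² + (1·δu/u)² + (-2·δd/d)²
  q term: (0.5×0.106)² = 0.00283
  c term: (-0.5×0.0899)² = 0.00202
  u term: (1×0.0132)² = 0.000175
  d term: (-2×0.0423)² = 0.00715
Total = 0.0122. Share from c = 0.00202/0.0122 = 0.166.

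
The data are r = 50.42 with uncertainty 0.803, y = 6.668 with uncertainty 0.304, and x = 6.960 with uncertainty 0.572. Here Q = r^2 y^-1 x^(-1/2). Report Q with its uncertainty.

144.5 ± 9.99

Since Q is a product/quotient, work with relative uncertainties:
  (2·δr/r)² = (2×0.0159)² = 0.00101;  (-1·δy/y)² = (-1×0.0456)² = 0.00208;  (−½·δx/x)² = (-0.5×0.0822)² = 0.00169
δQ/Q = √(0.00478) = 0.0691
Q = 144.5, so δQ = 0.0691 × 144.5 = 9.99.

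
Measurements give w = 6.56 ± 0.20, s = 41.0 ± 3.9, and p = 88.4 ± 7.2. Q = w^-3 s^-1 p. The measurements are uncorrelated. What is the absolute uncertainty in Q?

0.00118

Q is a product of powers, so relative uncertainties combine in quadrature:
  (-3·δw/w)² = (-3×0.0305)² = 0.00837;  (-1·δs/s)² = (-1×0.0951)² = 0.00905;  (1·δp/p)² = (1×0.0814)² = 0.00663
δQ/Q = √(0.0240) = 0.155
Q = 0.00764, so δQ = 0.155 × 0.00764 = 0.00118.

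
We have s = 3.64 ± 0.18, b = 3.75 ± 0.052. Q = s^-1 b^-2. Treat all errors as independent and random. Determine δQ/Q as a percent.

5.67%

Since Q is a product/quotient, work with relative uncertainties:
  (-1·δs/s)² = (-1×0.0495)² = 0.00245;  (-2·δb/b)² = (-2×0.0139)² = 0.000769
δQ/Q = √(0.00321) = 0.0567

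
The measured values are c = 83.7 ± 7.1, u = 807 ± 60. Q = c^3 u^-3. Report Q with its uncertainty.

0.00112 ± 0.000378

Since Q is a product/quotient, work with relative uncertainties:
  (3·δc/c)² = (3×0.0848)² = 0.0648;  (-3·δu/u)² = (-3×0.0743)² = 0.0498
δQ/Q = √(0.115) = 0.338
Q = 0.00112, so δQ = 0.338 × 0.00112 = 0.000378.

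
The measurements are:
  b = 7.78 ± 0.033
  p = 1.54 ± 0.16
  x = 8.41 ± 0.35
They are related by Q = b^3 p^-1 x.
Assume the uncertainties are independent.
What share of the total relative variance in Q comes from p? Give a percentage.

(δQ/Q)² = (3·δb/b)² + (-1·δp/p)² + (1·δx/x)²
  b term: (3×0.00424)² = 0.000162
  p term: (-1×0.104)² = 0.0108
  x term: (1×0.0416)² = 0.00173
Total = 0.0127. Share from p = 0.0108/0.0127 = 0.851.

85.1%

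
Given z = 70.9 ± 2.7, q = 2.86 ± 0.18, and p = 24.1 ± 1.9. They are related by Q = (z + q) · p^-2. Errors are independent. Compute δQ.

Let u = z + q = 73.8. δu = √(δz² + δq²) = √(7.29 + 0.0324) = 2.71, so δu/u = 0.0367.
Q is then a monomial in u, p:
δQ/Q = √((δu/u)² + (-2·δp/p)²) = √(0.00135 + 0.0249) = 0.162
Q = 0.127, so δQ = 0.162 × 0.127 = 0.0206.

0.0206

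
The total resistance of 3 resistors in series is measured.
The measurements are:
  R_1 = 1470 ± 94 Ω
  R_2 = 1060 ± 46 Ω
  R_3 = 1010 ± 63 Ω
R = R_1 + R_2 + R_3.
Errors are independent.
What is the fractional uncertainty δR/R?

0.0345

For a sum/difference, combine absolute errors in quadrature:
  (δR_1)² = 8840;  (δR_2)² = 2120;  (δR_3)² = 3970
δR = √(14900) = 122 Ω
R = 3540 Ω, so δR/R = 122/3540 = 0.0345.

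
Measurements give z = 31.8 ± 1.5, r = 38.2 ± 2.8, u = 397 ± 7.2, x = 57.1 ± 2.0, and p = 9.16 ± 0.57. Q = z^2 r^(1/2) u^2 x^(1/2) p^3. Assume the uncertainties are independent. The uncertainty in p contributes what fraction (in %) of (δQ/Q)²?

74.6%

(δQ/Q)² = (2·δz/z)² + (½·δr/r)² + (2·δu/u)² + (½·δx/x)² + (3·δp/p)²
  z term: (2×0.0472)² = 0.00890
  r term: (0.5×0.0733)² = 0.00134
  u term: (2×0.0181)² = 0.00132
  x term: (0.5×0.0350)² = 0.000307
  p term: (3×0.0622)² = 0.0348
Total = 0.0467. Share from p = 0.0348/0.0467 = 0.746.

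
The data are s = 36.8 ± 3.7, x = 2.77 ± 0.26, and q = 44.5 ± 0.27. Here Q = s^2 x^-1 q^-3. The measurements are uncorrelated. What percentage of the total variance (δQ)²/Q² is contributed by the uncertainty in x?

17.8%

(δQ/Q)² = (2·δs/s)² + (-1·δx/x)² + (-3·δq/q)²
  s term: (2×0.101)² = 0.0404
  x term: (-1×0.0939)² = 0.00881
  q term: (-3×0.00607)² = 0.000331
Total = 0.0496. Share from x = 0.00881/0.0496 = 0.178.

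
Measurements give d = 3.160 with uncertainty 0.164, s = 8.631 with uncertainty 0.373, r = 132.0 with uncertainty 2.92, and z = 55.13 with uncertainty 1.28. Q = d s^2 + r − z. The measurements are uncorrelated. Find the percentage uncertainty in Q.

Let p = d·s^2 = 235.4. δp/p = √((1·δd/d)² + (2·δs/s)²) = √(0.00269 + 0.00747) = 0.101, so δp = 23.7.
Q = p + r − z: δQ = √(δp² + δr² + δz²) = √(563 + 8.53 + 1.64) = 23.9
Q = 312.3, so δQ/Q = 23.9/312.3 = 0.0767.

7.67%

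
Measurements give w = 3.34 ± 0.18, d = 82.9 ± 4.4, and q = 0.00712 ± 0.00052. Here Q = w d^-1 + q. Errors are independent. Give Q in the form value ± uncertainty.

0.0474 ± 0.00309

Let p = w·d^-1 = 0.0403. δp/p = √((1·δw/w)² + (-1·δd/d)²) = √(0.00290 + 0.00282) = 0.0756, so δp = 0.00305.
Q = p + q: δQ = √(δp² + δq²) = √(9.29e-06 + 2.7e-07) = 0.00309
Q = 0.0474.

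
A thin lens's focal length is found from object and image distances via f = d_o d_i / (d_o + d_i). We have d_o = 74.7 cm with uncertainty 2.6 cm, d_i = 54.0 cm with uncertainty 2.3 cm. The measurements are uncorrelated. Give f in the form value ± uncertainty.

31.3 ± 0.900 cm

∂f/∂d_o = (d_i/(d_o+d_i))² = 0.176;  ∂f/∂d_i = (d_o/(d_o+d_i))² = 0.337
δf = √((∂f/∂d_o · δd_o)² + (∂f/∂d_i · δd_i)²) = √(0.210 + 0.600) = 0.900 cm
f = 31.3 cm.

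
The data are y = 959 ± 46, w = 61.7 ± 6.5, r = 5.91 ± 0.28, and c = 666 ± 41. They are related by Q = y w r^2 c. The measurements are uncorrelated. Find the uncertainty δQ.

For a monomial Q ∝ y, w, r^2, c, fractional errors add in quadrature:
  (1·δy/y)² = (1×0.0480)² = 0.00230;  (1·δw/w)² = (1×0.105)² = 0.0111;  (2·δr/r)² = (2×0.0474)² = 0.00898;  (1·δc/c)² = (1×0.0616)² = 0.00379
δQ/Q = √(0.0262) = 0.162
Q = 1.38e+09, so δQ = 0.162 × 1.38e+09 = 2.23e+08.

2.23e+08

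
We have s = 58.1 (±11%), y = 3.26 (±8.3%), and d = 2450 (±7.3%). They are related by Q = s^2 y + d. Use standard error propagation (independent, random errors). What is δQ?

2590

Let p = s^2·y = 11000. δp/p = √((2·δs/s)² + (1·δy/y)²) = √(0.0484 + 0.00689) = 0.235, so δp = 2590.
Q = p + d: δQ = √(δp² + δd²) = √(6.7e+06 + 32000) = 2590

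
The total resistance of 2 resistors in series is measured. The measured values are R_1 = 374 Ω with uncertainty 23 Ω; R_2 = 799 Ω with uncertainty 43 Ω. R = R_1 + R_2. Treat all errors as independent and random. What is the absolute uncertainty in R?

48.8 Ω

For a sum/difference, combine absolute errors in quadrature:
  (δR_1)² = 529;  (δR_2)² = 1850
δR = √(2380) = 48.8 Ω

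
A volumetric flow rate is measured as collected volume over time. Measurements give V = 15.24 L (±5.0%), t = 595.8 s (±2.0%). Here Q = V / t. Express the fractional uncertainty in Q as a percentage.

5.39%

Since Q is a product/quotient, work with relative uncertainties:
  (1·δV/V)² = (1×0.0500)² = 0.00250;  (-1·δt/t)² = (-1×0.0200)² = 0.000400
δQ/Q = √(0.00290) = 0.0539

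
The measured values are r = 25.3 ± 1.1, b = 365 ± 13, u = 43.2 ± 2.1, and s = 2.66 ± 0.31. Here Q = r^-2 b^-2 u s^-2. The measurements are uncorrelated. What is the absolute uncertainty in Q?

Each factor contributes (exponent × relative error)² to (δQ/Q)²:
  (-2·δr/r)² = (-2×0.0435)² = 0.00756;  (-2·δb/b)² = (-2×0.0356)² = 0.00507;  (1·δu/u)² = (1×0.0486)² = 0.00236;  (-2·δs/s)² = (-2×0.117)² = 0.0543
δQ/Q = √(0.0693) = 0.263
Q = 7.16e-08, so δQ = 0.263 × 7.16e-08 = 1.89e-08.

1.89e-08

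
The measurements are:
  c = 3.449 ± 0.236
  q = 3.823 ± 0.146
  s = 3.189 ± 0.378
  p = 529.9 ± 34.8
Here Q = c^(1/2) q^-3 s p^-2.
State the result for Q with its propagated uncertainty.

(3.775 ± 0.806) × 10^-7

Relative error in a monomial: (δQ/Q)² = Σ (nᵢ · δxᵢ/xᵢ)².
  (½·δc/c)² = (0.5×0.0684)² = 0.00117;  (-3·δq/q)² = (-3×0.0382)² = 0.0131;  (1·δs/s)² = (1×0.119)² = 0.0140;  (-2·δp/p)² = (-2×0.0657)² = 0.0173
δQ/Q = √(0.0456) = 0.214
Q = 3.775e-07, so δQ = 0.214 × 3.775e-07 = 8.06e-08.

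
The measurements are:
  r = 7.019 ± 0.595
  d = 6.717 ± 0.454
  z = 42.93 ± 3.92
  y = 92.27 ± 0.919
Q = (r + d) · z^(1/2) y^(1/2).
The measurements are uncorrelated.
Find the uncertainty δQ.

Let u = r + d = 13.74. δu = √(δr² + δd²) = √(0.354 + 0.206) = 0.748, so δu/u = 0.0545.
Q is then a monomial in u, z, y:
δQ/Q = √((δu/u)² + (½·δz/z)² + (½·δy/y)²) = √(0.00297 + 0.00208 + 2.48e-05) = 0.0713
Q = 864.5, so δQ = 0.0713 × 864.5 = 61.6.

61.6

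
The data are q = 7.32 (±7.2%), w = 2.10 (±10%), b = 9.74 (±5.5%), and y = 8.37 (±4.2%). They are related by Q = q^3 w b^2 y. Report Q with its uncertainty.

Q is a product of powers, so relative uncertainties combine in quadrature:
  (3·δq/q)² = (3×0.0720)² = 0.0467;  (1·δw/w)² = (1×0.100)² = 0.0100;  (2·δb/b)² = (2×0.0550)² = 0.0121;  (1·δy/y)² = (1×0.0420)² = 0.00176
δQ/Q = √(0.0705) = 0.266
Q = 6.54e+05, so δQ = 0.266 × 6.54e+05 = 1.74e+05.

(6.54 ± 1.74) × 10^5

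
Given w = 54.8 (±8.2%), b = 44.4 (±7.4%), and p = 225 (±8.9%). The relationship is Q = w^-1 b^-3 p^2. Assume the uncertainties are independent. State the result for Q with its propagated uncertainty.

0.0106 ± 0.00313

Relative error in a monomial: (δQ/Q)² = Σ (nᵢ · δxᵢ/xᵢ)².
  (-1·δw/w)² = (-1×0.0820)² = 0.00672;  (-3·δb/b)² = (-3×0.0740)² = 0.0493;  (2·δp/p)² = (2×0.0890)² = 0.0317
δQ/Q = √(0.0877) = 0.296
Q = 0.0106, so δQ = 0.296 × 0.0106 = 0.00313.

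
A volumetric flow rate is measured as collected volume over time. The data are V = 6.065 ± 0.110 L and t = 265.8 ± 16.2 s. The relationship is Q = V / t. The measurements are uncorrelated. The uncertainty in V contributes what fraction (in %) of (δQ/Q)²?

(δQ/Q)² = (1·δV/V)² + (-1·δt/t)²
  V term: (1×0.0181)² = 0.000329
  t term: (-1×0.0609)² = 0.00371
Total = 0.00404. Share from V = 0.000329/0.00404 = 0.0813.

8.13%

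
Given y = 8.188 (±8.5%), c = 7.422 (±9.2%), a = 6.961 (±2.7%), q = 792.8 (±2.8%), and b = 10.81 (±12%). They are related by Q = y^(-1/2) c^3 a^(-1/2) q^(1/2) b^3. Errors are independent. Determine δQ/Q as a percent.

45.6%

For a monomial Q ∝ y^(-1/2), c^3, a^(-1/2), q^(1/2), b^3, fractional errors add in quadrature:
  (−½·δy/y)² = (-0.5×0.0850)² = 0.00181;  (3·δc/c)² = (3×0.0920)² = 0.0762;  (−½·δa/a)² = (-0.5×0.0270)² = 0.000182;  (½·δq/q)² = (0.5×0.0280)² = 0.000196;  (3·δb/b)² = (3×0.120)² = 0.130
δQ/Q = √(0.208) = 0.456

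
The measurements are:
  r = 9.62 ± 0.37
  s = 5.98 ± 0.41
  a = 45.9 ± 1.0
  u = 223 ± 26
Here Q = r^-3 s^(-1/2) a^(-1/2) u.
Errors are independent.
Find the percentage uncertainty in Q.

For a monomial Q ∝ r^-3, s^(-1/2), a^(-1/2), u, fractional errors add in quadrature:
  (-3·δr/r)² = (-3×0.0385)² = 0.0133;  (−½·δs/s)² = (-0.5×0.0686)² = 0.00118;  (−½·δa/a)² = (-0.5×0.0218)² = 0.000119;  (1·δu/u)² = (1×0.117)² = 0.0136
δQ/Q = √(0.0282) = 0.168

16.8%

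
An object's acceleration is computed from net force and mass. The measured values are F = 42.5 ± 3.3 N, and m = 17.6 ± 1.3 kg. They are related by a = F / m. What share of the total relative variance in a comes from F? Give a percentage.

52.5%

(δa/a)² = (1·δF/F)² + (-1·δm/m)²
  F term: (1×0.0776)² = 0.00603
  m term: (-1×0.0739)² = 0.00546
Total = 0.0115. Share from F = 0.00603/0.0115 = 0.525.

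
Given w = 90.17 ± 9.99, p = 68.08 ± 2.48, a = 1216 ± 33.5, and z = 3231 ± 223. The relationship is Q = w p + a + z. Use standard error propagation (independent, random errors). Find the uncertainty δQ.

Let h = w·p = 6139. δh/h = √((1·δw/w)² + (1·δp/p)²) = √(0.0123 + 0.00133) = 0.117, so δh = 716.
Q = h + a + z: δQ = √(δh² + δa² + δz²) = √(5.13e+05 + 1120 + 49700) = 751

751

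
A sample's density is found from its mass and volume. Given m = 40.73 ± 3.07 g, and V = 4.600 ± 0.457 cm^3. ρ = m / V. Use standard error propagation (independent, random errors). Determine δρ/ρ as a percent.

Products/powers → add relative errors in quadrature, weighted by exponent:
  (1·δm/m)² = (1×0.0754)² = 0.00568;  (-1·δV/V)² = (-1×0.0993)² = 0.00987
δρ/ρ = √(0.0156) = 0.125

12.5%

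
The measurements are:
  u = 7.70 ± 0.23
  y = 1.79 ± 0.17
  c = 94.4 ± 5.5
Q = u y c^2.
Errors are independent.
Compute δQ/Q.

0.153

Since Q is a product/quotient, work with relative uncertainties:
  (1·δu/u)² = (1×0.0299)² = 0.000892;  (1·δy/y)² = (1×0.0950)² = 0.00902;  (2·δc/c)² = (2×0.0583)² = 0.0136
δQ/Q = √(0.0235) = 0.153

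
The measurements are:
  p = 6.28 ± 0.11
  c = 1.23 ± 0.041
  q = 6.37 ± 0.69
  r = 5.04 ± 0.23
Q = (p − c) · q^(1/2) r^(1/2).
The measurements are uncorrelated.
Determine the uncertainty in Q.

1.81

Let u = p − c = 5.05. δu = √(δp² + δc²) = √(0.0121 + 0.00168) = 0.117, so δu/u = 0.0232.
Q is then a monomial in u, q, r:
δQ/Q = √((δu/u)² + (½·δq/q)² + (½·δr/r)²) = √(0.000540 + 0.00293 + 0.000521) = 0.0632
Q = 28.6, so δQ = 0.0632 × 28.6 = 1.81.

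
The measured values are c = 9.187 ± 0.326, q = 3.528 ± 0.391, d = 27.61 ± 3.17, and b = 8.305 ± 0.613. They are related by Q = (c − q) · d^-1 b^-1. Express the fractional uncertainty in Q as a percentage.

16.3%

Let u = c − q = 5.659. δu = √(δc² + δq²) = √(0.106 + 0.153) = 0.509, so δu/u = 0.0900.
Q is then a monomial in u, d, b:
δQ/Q = √((δu/u)² + (-1·δd/d)² + (-1·δb/b)²) = √(0.00809 + 0.0132 + 0.00545) = 0.163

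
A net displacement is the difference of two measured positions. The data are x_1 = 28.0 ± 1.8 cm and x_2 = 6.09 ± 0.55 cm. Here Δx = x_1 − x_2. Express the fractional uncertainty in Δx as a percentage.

Sums and differences: (δΔx)² = Σ (cᵢ δxᵢ)².
  (δx_1)² = 3.24;  (δx_2)² = 0.303
δΔx = √(3.54) = 1.88 cm
Δx = 21.9 cm, so δΔx/Δx = 1.88/21.9 = 0.0859.

8.59%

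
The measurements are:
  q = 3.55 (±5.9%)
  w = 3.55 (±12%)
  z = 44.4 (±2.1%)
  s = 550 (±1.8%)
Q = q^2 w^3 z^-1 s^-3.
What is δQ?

Relative error in a monomial: (δQ/Q)² = Σ (nᵢ · δxᵢ/xᵢ)².
  (2·δq/q)² = (2×0.0590)² = 0.0139;  (3·δw/w)² = (3×0.120)² = 0.130;  (-1·δz/z)² = (-1×0.0210)² = 0.000441;  (-3·δs/s)² = (-3×0.0180)² = 0.00292
δQ/Q = √(0.147) = 0.383
Q = 7.63e-08, so δQ = 0.383 × 7.63e-08 = 2.93e-08.

2.93e-08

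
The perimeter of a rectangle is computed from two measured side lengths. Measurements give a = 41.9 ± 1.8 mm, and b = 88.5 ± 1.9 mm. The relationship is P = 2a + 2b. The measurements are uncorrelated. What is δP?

P is a linear combination, so absolute uncertainties add in quadrature:
  (2·δa)² = 13.0;  (2·δb)² = 14.4
δP = √(27.4) = 5.23 mm

5.23 mm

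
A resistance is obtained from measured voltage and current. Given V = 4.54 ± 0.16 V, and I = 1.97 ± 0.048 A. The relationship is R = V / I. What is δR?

R is a product of powers, so relative uncertainties combine in quadrature:
  (1·δV/V)² = (1×0.0352)² = 0.00124;  (-1·δI/I)² = (-1×0.0244)² = 0.000594
δR/R = √(0.00184) = 0.0428
R = 2.30 Ω, so δR = 0.0428 × 2.30 = 0.0987 Ω.

0.0987 Ω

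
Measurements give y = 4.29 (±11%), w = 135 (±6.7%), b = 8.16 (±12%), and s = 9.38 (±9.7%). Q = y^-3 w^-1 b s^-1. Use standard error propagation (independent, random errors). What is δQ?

Products/powers → add relative errors in quadrature, weighted by exponent:
  (-3·δy/y)² = (-3×0.110)² = 0.109;  (-1·δw/w)² = (-1×0.0670)² = 0.00449;  (1·δb/b)² = (1×0.120)² = 0.0144;  (-1·δs/s)² = (-1×0.0970)² = 0.00941
δQ/Q = √(0.137) = 0.370
Q = 8.16e-05, so δQ = 0.370 × 8.16e-05 = 3.02e-05.

3.02e-05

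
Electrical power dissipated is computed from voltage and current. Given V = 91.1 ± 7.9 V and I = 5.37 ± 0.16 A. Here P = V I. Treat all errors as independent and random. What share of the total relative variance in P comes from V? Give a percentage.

89.4%

(δP/P)² = (1·δV/V)² + (1·δI/I)²
  V term: (1×0.0867)² = 0.00752
  I term: (1×0.0298)² = 0.000888
Total = 0.00841. Share from V = 0.00752/0.00841 = 0.894.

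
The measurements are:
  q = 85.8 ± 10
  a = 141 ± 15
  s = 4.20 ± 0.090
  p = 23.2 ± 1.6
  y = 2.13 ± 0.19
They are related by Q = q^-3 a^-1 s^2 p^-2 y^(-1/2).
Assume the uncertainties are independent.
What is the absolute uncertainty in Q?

9.97e-11

Q is a product of powers, so relative uncertainties combine in quadrature:
  (-3·δq/q)² = (-3×0.117)² = 0.122;  (-1·δa/a)² = (-1×0.106)² = 0.0113;  (2·δs/s)² = (2×0.0214)² = 0.00184;  (-2·δp/p)² = (-2×0.0690)² = 0.0190;  (−½·δy/y)² = (-0.5×0.0892)² = 0.00199
δQ/Q = √(0.156) = 0.396
Q = 2.52e-10, so δQ = 0.396 × 2.52e-10 = 9.97e-11.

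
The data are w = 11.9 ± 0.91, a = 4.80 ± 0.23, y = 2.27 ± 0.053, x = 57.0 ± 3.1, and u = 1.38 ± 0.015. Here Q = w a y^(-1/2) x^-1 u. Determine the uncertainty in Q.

0.0978

Since Q is a product/quotient, work with relative uncertainties:
  (1·δw/w)² = (1×0.0765)² = 0.00585;  (1·δa/a)² = (1×0.0479)² = 0.00230;  (−½·δy/y)² = (-0.5×0.0233)² = 0.000136;  (-1·δx/x)² = (-1×0.0544)² = 0.00296;  (1·δu/u)² = (1×0.0109)² = 0.000118
δQ/Q = √(0.0114) = 0.107
Q = 0.918, so δQ = 0.107 × 0.918 = 0.0978.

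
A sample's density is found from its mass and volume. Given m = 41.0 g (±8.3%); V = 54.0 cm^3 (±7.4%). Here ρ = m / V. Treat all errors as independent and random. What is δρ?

ρ is a product of powers, so relative uncertainties combine in quadrature:
  (1·δm/m)² = (1×0.0830)² = 0.00689;  (-1·δV/V)² = (-1×0.0740)² = 0.00548
δρ/ρ = √(0.0124) = 0.111
ρ = 0.759 g/cm^3, so δρ = 0.111 × 0.759 = 0.0844 g/cm^3.

0.0844 g/cm^3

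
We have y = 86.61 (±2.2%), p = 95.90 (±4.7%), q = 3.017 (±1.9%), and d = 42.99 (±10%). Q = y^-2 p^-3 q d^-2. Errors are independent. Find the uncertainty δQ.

6.15e-14

Q is a product of powers, so relative uncertainties combine in quadrature:
  (-2·δy/y)² = (-2×0.0220)² = 0.00194;  (-3·δp/p)² = (-3×0.0470)² = 0.0199;  (1·δq/q)² = (1×0.0190)² = 0.000361;  (-2·δd/d)² = (-2×0.100)² = 0.0400
δQ/Q = √(0.0622) = 0.249
Q = 2.467e-13, so δQ = 0.249 × 2.467e-13 = 6.15e-14.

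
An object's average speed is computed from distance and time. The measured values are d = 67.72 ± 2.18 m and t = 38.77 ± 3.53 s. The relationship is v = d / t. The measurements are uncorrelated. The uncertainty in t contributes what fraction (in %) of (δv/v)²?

88.9%

(δv/v)² = (1·δd/d)² + (-1·δt/t)²
  d term: (1×0.0322)² = 0.00104
  t term: (-1×0.0910)² = 0.00829
Total = 0.00933. Share from t = 0.00829/0.00933 = 0.889.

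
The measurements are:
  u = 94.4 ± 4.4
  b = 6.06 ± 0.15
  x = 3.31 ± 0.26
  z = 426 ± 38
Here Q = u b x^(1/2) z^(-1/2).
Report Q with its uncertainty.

For a monomial Q ∝ u, b, x^(1/2), z^(-1/2), fractional errors add in quadrature:
  (1·δu/u)² = (1×0.0466)² = 0.00217;  (1·δb/b)² = (1×0.0248)² = 0.000613;  (½·δx/x)² = (0.5×0.0785)² = 0.00154;  (−½·δz/z)² = (-0.5×0.0892)² = 0.00199
δQ/Q = √(0.00632) = 0.0795
Q = 50.4, so δQ = 0.0795 × 50.4 = 4.01.

50.4 ± 4.01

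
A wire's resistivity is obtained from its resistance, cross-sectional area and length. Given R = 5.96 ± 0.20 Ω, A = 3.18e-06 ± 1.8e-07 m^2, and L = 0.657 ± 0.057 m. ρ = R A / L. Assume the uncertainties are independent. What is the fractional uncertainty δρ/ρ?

Each factor contributes (exponent × relative error)² to (δρ/ρ)²:
  (1·δR/R)² = (1×0.0336)² = 0.00113;  (1·δA/A)² = (1×0.0566)² = 0.00320;  (-1·δL/L)² = (-1×0.0868)² = 0.00753
δρ/ρ = √(0.0119) = 0.109

0.109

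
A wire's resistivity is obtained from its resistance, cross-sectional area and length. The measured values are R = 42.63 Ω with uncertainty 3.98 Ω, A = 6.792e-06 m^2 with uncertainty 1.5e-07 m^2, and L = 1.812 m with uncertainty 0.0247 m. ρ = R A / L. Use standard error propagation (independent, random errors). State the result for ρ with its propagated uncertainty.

Relative error in a monomial: (δρ/ρ)² = Σ (nᵢ · δxᵢ/xᵢ)².
  (1·δR/R)² = (1×0.0934)² = 0.00872;  (1·δA/A)² = (1×0.0221)² = 0.000488;  (-1·δL/L)² = (-1×0.0136)² = 0.000186
δρ/ρ = √(0.00939) = 0.0969
ρ = 0.0001598 Ω·m, so δρ = 0.0969 × 0.0001598 = 1.55e-05 Ω·m.

(1.598 ± 0.155) × 10^-4 Ω·m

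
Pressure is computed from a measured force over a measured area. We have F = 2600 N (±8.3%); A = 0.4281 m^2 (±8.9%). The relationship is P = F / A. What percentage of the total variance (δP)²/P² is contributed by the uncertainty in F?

46.5%

(δP/P)² = (1·δF/F)² + (-1·δA/A)²
  F term: (1×0.0830)² = 0.00689
  A term: (-1×0.0890)² = 0.00792
Total = 0.0148. Share from F = 0.00689/0.0148 = 0.465.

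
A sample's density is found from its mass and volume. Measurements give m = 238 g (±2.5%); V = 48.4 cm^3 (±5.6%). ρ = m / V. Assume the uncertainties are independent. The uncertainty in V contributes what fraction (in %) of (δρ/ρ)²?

83.4%

(δρ/ρ)² = (1·δm/m)² + (-1·δV/V)²
  m term: (1×0.0250)² = 0.000625
  V term: (-1×0.0560)² = 0.00314
Total = 0.00376. Share from V = 0.00314/0.00376 = 0.834.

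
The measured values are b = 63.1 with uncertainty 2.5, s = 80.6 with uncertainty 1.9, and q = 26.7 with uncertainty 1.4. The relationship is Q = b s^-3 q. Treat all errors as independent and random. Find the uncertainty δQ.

0.000311

Since Q is a product/quotient, work with relative uncertainties:
  (1·δb/b)² = (1×0.0396)² = 0.00157;  (-3·δs/s)² = (-3×0.0236)² = 0.00500;  (1·δq/q)² = (1×0.0524)² = 0.00275
δQ/Q = √(0.00932) = 0.0965
Q = 0.00322, so δQ = 0.0965 × 0.00322 = 0.000311.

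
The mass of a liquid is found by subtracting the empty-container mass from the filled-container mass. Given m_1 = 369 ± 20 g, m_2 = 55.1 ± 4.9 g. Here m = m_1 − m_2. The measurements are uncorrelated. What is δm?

20.6 g

Sums and differences: (δm)² = Σ (cᵢ δxᵢ)².
  (δm_1)² = 400;  (δm_2)² = 24.0
δm = √(424) = 20.6 g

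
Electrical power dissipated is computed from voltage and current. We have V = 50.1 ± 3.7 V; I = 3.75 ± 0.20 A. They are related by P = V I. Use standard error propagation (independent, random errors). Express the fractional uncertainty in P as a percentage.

Products/powers → add relative errors in quadrature, weighted by exponent:
  (1·δV/V)² = (1×0.0739)² = 0.00545;  (1·δI/I)² = (1×0.0533)² = 0.00284
δP/P = √(0.00830) = 0.0911

9.11%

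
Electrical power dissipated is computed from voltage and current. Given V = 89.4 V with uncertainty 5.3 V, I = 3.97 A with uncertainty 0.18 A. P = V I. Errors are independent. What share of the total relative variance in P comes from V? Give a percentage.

(δP/P)² = (1·δV/V)² + (1·δI/I)²
  V term: (1×0.0593)² = 0.00351
  I term: (1×0.0453)² = 0.00206
Total = 0.00557. Share from V = 0.00351/0.00557 = 0.631.

63.1%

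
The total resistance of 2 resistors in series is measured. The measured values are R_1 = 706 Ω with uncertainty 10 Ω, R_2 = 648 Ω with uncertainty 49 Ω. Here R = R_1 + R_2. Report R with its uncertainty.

R is a linear combination, so absolute uncertainties add in quadrature:
  (δR_1)² = 100;  (δR_2)² = 2400
δR = √(2500) = 50.0 Ω
R = 1350 Ω.

1350 ± 50.0 Ω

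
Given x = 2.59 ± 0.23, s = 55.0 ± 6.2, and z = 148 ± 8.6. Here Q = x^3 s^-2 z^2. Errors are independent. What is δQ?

46.3

Products/powers → add relative errors in quadrature, weighted by exponent:
  (3·δx/x)² = (3×0.0888)² = 0.0710;  (-2·δs/s)² = (-2×0.113)² = 0.0508;  (2·δz/z)² = (2×0.0581)² = 0.0135
δQ/Q = √(0.135) = 0.368
Q = 126, so δQ = 0.368 × 126 = 46.3.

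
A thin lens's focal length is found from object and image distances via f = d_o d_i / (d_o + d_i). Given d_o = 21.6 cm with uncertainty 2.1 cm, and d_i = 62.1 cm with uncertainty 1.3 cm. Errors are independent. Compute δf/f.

0.0723

∂f/∂d_o = (d_i/(d_o+d_i))² = 0.550;  ∂f/∂d_i = (d_o/(d_o+d_i))² = 0.0666
δf = √((∂f/∂d_o · δd_o)² + (∂f/∂d_i · δd_i)²) = √(1.34 + 0.00750) = 1.16 cm
f = 16.0 cm, so δf/f = 1.16/16.0 = 0.0723.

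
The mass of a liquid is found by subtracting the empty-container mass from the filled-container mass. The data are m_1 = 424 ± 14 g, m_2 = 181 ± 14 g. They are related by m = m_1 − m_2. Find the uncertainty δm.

19.8 g

Each term contributes (cᵢ δxᵢ)² to (δm)²:
  (δm_1)² = 196;  (δm_2)² = 196
δm = √(392) = 19.8 g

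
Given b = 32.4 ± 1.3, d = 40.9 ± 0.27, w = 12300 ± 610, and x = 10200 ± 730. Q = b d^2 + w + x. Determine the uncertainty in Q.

Let p = b·d^2 = 54200. δp/p = √((1·δb/b)² + (2·δd/d)²) = √(0.00161 + 0.000174) = 0.0422, so δp = 2290.
Q = p + w + x: δQ = √(δp² + δw² + δx²) = √(5.24e+06 + 3.72e+05 + 5.33e+05) = 2480

2480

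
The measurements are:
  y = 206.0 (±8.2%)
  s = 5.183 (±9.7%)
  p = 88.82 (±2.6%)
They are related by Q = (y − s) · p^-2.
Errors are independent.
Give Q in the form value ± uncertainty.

0.02546 ± 0.00252

Let u = y − s = 200.8. δu = √(δy² + δs²) = √(285 + 0.253) = 16.9, so δu/u = 0.0842.
Q is then a monomial in u, p:
δQ/Q = √((δu/u)² + (-2·δp/p)²) = √(0.00708 + 0.00270) = 0.0989
Q = 0.02546, so δQ = 0.0989 × 0.02546 = 0.00252.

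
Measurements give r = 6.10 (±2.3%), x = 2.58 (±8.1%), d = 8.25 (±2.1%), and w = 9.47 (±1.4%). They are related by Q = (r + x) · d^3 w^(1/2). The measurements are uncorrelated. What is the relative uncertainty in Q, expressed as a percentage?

6.97%

Let u = r + x = 8.68. δu = √(δr² + δx²) = √(0.0197 + 0.0437) = 0.252, so δu/u = 0.0290.
Q is then a monomial in u, d, w:
δQ/Q = √((δu/u)² + (3·δd/d)² + (½·δw/w)²) = √(0.000841 + 0.00397 + 4.9e-05) = 0.0697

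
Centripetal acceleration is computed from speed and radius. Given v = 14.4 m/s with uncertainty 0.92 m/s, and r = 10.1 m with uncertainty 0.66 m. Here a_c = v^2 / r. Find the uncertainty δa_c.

2.95 m/s^2

Relative error in a monomial: (δa_c/a_c)² = Σ (nᵢ · δxᵢ/xᵢ)².
  (2·δv/v)² = (2×0.0639)² = 0.0163;  (-1·δr/r)² = (-1×0.0653)² = 0.00427
δa_c/a_c = √(0.0206) = 0.144
a_c = 20.5 m/s^2, so δa_c = 0.144 × 20.5 = 2.95 m/s^2.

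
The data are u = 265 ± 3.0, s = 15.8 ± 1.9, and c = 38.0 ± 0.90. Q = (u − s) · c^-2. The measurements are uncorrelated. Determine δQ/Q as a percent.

Let w = u − s = 249. δw = √(δu² + δs²) = √(9.00 + 3.61) = 3.55, so δw/w = 0.0142.
Q is then a monomial in w, c:
δQ/Q = √((δw/w)² + (-2·δc/c)²) = √(0.000203 + 0.00224) = 0.0495

4.95%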